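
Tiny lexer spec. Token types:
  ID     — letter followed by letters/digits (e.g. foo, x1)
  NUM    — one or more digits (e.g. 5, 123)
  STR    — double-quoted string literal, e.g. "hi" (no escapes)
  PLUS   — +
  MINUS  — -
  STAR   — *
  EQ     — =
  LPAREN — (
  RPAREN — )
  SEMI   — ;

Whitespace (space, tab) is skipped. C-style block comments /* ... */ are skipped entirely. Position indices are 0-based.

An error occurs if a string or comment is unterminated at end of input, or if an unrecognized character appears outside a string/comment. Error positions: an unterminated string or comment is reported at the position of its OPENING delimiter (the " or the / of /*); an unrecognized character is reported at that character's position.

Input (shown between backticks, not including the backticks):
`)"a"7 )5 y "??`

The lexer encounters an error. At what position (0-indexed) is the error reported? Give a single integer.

pos=0: emit RPAREN ')'
pos=1: enter STRING mode
pos=1: emit STR "a" (now at pos=4)
pos=4: emit NUM '7' (now at pos=5)
pos=6: emit RPAREN ')'
pos=7: emit NUM '5' (now at pos=8)
pos=9: emit ID 'y' (now at pos=10)
pos=11: enter STRING mode
pos=11: ERROR — unterminated string

Answer: 11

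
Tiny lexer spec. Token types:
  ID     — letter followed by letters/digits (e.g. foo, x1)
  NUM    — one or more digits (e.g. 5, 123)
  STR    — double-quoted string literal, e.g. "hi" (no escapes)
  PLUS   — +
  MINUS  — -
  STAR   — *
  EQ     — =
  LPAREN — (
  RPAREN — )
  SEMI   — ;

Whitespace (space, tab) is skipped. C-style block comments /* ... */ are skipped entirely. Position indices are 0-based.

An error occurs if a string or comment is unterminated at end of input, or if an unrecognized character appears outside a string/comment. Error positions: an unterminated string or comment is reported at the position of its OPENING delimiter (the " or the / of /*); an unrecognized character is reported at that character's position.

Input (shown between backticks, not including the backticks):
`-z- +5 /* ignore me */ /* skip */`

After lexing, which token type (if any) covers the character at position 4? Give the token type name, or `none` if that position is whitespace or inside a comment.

Answer: PLUS

Derivation:
pos=0: emit MINUS '-'
pos=1: emit ID 'z' (now at pos=2)
pos=2: emit MINUS '-'
pos=4: emit PLUS '+'
pos=5: emit NUM '5' (now at pos=6)
pos=7: enter COMMENT mode (saw '/*')
exit COMMENT mode (now at pos=22)
pos=23: enter COMMENT mode (saw '/*')
exit COMMENT mode (now at pos=33)
DONE. 5 tokens: [MINUS, ID, MINUS, PLUS, NUM]
Position 4: char is '+' -> PLUS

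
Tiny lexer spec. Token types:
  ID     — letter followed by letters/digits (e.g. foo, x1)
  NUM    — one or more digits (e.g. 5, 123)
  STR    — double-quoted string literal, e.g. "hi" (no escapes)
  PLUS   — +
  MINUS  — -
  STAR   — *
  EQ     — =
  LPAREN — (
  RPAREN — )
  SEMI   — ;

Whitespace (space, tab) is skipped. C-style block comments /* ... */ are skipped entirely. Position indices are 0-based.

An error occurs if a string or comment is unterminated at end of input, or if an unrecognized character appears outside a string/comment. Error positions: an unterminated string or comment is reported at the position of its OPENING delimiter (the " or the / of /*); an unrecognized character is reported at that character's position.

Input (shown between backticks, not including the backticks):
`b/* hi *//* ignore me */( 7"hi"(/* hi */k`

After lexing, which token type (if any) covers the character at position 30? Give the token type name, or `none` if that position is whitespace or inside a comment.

Answer: STR

Derivation:
pos=0: emit ID 'b' (now at pos=1)
pos=1: enter COMMENT mode (saw '/*')
exit COMMENT mode (now at pos=9)
pos=9: enter COMMENT mode (saw '/*')
exit COMMENT mode (now at pos=24)
pos=24: emit LPAREN '('
pos=26: emit NUM '7' (now at pos=27)
pos=27: enter STRING mode
pos=27: emit STR "hi" (now at pos=31)
pos=31: emit LPAREN '('
pos=32: enter COMMENT mode (saw '/*')
exit COMMENT mode (now at pos=40)
pos=40: emit ID 'k' (now at pos=41)
DONE. 6 tokens: [ID, LPAREN, NUM, STR, LPAREN, ID]
Position 30: char is '"' -> STR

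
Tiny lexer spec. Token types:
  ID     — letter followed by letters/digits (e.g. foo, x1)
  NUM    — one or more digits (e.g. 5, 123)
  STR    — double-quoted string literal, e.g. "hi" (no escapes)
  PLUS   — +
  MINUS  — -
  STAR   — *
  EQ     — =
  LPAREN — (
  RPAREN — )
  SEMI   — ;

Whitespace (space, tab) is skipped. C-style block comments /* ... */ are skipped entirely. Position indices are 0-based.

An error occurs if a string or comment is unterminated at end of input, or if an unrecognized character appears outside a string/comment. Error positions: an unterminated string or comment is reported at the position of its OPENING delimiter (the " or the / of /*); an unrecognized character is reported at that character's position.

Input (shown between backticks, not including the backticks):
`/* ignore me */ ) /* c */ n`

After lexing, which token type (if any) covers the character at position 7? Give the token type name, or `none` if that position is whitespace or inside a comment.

pos=0: enter COMMENT mode (saw '/*')
exit COMMENT mode (now at pos=15)
pos=16: emit RPAREN ')'
pos=18: enter COMMENT mode (saw '/*')
exit COMMENT mode (now at pos=25)
pos=26: emit ID 'n' (now at pos=27)
DONE. 2 tokens: [RPAREN, ID]
Position 7: char is 'r' -> none

Answer: none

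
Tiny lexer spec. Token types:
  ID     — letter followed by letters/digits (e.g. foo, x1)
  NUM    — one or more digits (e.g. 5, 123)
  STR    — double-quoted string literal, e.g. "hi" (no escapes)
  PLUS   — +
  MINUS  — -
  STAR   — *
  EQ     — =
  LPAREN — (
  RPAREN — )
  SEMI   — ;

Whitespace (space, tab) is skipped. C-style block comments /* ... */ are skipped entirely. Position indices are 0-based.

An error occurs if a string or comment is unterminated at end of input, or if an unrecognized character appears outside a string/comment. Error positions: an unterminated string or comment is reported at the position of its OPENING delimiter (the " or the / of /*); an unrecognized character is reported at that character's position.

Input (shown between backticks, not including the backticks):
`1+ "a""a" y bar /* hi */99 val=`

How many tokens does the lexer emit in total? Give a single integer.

Answer: 9

Derivation:
pos=0: emit NUM '1' (now at pos=1)
pos=1: emit PLUS '+'
pos=3: enter STRING mode
pos=3: emit STR "a" (now at pos=6)
pos=6: enter STRING mode
pos=6: emit STR "a" (now at pos=9)
pos=10: emit ID 'y' (now at pos=11)
pos=12: emit ID 'bar' (now at pos=15)
pos=16: enter COMMENT mode (saw '/*')
exit COMMENT mode (now at pos=24)
pos=24: emit NUM '99' (now at pos=26)
pos=27: emit ID 'val' (now at pos=30)
pos=30: emit EQ '='
DONE. 9 tokens: [NUM, PLUS, STR, STR, ID, ID, NUM, ID, EQ]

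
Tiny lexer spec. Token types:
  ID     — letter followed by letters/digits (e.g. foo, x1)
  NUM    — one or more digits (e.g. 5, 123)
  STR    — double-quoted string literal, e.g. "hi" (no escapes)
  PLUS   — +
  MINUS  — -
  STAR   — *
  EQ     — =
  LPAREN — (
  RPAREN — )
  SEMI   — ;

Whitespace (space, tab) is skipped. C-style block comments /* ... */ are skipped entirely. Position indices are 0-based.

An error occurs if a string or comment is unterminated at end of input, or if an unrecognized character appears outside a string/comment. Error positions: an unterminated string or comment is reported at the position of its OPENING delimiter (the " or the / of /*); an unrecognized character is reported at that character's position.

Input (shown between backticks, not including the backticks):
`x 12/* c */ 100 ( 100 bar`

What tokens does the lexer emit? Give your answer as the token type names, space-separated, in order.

Answer: ID NUM NUM LPAREN NUM ID

Derivation:
pos=0: emit ID 'x' (now at pos=1)
pos=2: emit NUM '12' (now at pos=4)
pos=4: enter COMMENT mode (saw '/*')
exit COMMENT mode (now at pos=11)
pos=12: emit NUM '100' (now at pos=15)
pos=16: emit LPAREN '('
pos=18: emit NUM '100' (now at pos=21)
pos=22: emit ID 'bar' (now at pos=25)
DONE. 6 tokens: [ID, NUM, NUM, LPAREN, NUM, ID]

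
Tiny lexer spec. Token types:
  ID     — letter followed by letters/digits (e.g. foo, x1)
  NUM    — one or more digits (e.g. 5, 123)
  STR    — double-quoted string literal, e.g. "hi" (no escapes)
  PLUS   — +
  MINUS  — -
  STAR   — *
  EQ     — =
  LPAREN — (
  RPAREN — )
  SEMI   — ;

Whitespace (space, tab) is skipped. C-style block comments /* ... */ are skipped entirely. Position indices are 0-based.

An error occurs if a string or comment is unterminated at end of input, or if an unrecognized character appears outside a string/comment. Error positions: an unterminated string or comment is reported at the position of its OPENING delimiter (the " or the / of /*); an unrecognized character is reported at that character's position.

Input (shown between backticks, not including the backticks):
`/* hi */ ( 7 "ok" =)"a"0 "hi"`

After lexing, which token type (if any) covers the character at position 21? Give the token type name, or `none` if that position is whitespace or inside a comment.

Answer: STR

Derivation:
pos=0: enter COMMENT mode (saw '/*')
exit COMMENT mode (now at pos=8)
pos=9: emit LPAREN '('
pos=11: emit NUM '7' (now at pos=12)
pos=13: enter STRING mode
pos=13: emit STR "ok" (now at pos=17)
pos=18: emit EQ '='
pos=19: emit RPAREN ')'
pos=20: enter STRING mode
pos=20: emit STR "a" (now at pos=23)
pos=23: emit NUM '0' (now at pos=24)
pos=25: enter STRING mode
pos=25: emit STR "hi" (now at pos=29)
DONE. 8 tokens: [LPAREN, NUM, STR, EQ, RPAREN, STR, NUM, STR]
Position 21: char is 'a' -> STR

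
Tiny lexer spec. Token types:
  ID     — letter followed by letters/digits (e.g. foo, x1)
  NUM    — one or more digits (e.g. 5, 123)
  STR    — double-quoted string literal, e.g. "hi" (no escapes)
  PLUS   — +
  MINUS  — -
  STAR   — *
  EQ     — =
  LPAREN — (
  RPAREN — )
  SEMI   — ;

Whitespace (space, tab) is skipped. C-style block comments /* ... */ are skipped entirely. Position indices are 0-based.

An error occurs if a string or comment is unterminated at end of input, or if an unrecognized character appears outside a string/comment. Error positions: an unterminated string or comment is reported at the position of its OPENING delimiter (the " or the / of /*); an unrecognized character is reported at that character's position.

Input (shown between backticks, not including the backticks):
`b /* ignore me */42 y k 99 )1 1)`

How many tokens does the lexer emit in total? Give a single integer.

Answer: 9

Derivation:
pos=0: emit ID 'b' (now at pos=1)
pos=2: enter COMMENT mode (saw '/*')
exit COMMENT mode (now at pos=17)
pos=17: emit NUM '42' (now at pos=19)
pos=20: emit ID 'y' (now at pos=21)
pos=22: emit ID 'k' (now at pos=23)
pos=24: emit NUM '99' (now at pos=26)
pos=27: emit RPAREN ')'
pos=28: emit NUM '1' (now at pos=29)
pos=30: emit NUM '1' (now at pos=31)
pos=31: emit RPAREN ')'
DONE. 9 tokens: [ID, NUM, ID, ID, NUM, RPAREN, NUM, NUM, RPAREN]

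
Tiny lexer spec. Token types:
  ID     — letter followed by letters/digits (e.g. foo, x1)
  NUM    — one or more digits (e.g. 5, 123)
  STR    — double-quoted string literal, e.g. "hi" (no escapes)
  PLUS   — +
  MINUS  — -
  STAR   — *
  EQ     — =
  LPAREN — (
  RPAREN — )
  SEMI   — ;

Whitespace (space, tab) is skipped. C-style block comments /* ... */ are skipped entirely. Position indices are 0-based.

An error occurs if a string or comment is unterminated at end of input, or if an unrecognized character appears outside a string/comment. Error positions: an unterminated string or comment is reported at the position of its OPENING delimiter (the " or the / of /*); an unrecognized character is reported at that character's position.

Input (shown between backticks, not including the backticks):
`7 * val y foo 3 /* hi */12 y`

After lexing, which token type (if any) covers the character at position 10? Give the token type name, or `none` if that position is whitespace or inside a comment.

pos=0: emit NUM '7' (now at pos=1)
pos=2: emit STAR '*'
pos=4: emit ID 'val' (now at pos=7)
pos=8: emit ID 'y' (now at pos=9)
pos=10: emit ID 'foo' (now at pos=13)
pos=14: emit NUM '3' (now at pos=15)
pos=16: enter COMMENT mode (saw '/*')
exit COMMENT mode (now at pos=24)
pos=24: emit NUM '12' (now at pos=26)
pos=27: emit ID 'y' (now at pos=28)
DONE. 8 tokens: [NUM, STAR, ID, ID, ID, NUM, NUM, ID]
Position 10: char is 'f' -> ID

Answer: ID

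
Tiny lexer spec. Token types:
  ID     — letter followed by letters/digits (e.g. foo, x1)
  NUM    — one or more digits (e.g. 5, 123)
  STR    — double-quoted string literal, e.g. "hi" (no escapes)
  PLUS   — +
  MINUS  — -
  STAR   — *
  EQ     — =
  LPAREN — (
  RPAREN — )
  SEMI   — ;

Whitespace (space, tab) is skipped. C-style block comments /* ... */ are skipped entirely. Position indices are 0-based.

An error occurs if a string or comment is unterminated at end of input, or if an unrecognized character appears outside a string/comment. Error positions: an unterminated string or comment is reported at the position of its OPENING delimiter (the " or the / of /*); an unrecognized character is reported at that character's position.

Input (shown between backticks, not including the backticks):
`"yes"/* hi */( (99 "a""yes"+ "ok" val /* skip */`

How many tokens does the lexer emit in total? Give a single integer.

Answer: 9

Derivation:
pos=0: enter STRING mode
pos=0: emit STR "yes" (now at pos=5)
pos=5: enter COMMENT mode (saw '/*')
exit COMMENT mode (now at pos=13)
pos=13: emit LPAREN '('
pos=15: emit LPAREN '('
pos=16: emit NUM '99' (now at pos=18)
pos=19: enter STRING mode
pos=19: emit STR "a" (now at pos=22)
pos=22: enter STRING mode
pos=22: emit STR "yes" (now at pos=27)
pos=27: emit PLUS '+'
pos=29: enter STRING mode
pos=29: emit STR "ok" (now at pos=33)
pos=34: emit ID 'val' (now at pos=37)
pos=38: enter COMMENT mode (saw '/*')
exit COMMENT mode (now at pos=48)
DONE. 9 tokens: [STR, LPAREN, LPAREN, NUM, STR, STR, PLUS, STR, ID]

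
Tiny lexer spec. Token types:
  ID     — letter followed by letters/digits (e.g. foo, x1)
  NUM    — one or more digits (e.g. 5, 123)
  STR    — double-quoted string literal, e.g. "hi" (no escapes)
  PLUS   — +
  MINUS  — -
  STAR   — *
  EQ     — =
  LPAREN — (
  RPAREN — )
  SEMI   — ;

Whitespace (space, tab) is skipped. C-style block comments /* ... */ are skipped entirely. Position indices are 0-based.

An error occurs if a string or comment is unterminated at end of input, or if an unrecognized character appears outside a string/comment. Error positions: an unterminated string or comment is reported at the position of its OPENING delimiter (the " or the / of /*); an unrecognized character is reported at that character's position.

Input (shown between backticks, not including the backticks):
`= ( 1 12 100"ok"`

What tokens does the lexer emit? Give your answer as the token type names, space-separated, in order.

Answer: EQ LPAREN NUM NUM NUM STR

Derivation:
pos=0: emit EQ '='
pos=2: emit LPAREN '('
pos=4: emit NUM '1' (now at pos=5)
pos=6: emit NUM '12' (now at pos=8)
pos=9: emit NUM '100' (now at pos=12)
pos=12: enter STRING mode
pos=12: emit STR "ok" (now at pos=16)
DONE. 6 tokens: [EQ, LPAREN, NUM, NUM, NUM, STR]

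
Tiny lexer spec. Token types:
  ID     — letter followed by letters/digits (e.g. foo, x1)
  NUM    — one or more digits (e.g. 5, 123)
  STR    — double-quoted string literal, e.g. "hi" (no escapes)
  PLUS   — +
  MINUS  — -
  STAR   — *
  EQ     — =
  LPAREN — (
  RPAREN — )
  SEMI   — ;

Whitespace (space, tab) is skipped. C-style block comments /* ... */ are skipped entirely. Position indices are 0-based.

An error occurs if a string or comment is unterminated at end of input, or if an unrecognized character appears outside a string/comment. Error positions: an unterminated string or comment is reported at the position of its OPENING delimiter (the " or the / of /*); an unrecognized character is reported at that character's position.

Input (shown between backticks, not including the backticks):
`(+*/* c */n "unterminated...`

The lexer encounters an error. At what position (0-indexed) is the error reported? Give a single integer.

pos=0: emit LPAREN '('
pos=1: emit PLUS '+'
pos=2: emit STAR '*'
pos=3: enter COMMENT mode (saw '/*')
exit COMMENT mode (now at pos=10)
pos=10: emit ID 'n' (now at pos=11)
pos=12: enter STRING mode
pos=12: ERROR — unterminated string

Answer: 12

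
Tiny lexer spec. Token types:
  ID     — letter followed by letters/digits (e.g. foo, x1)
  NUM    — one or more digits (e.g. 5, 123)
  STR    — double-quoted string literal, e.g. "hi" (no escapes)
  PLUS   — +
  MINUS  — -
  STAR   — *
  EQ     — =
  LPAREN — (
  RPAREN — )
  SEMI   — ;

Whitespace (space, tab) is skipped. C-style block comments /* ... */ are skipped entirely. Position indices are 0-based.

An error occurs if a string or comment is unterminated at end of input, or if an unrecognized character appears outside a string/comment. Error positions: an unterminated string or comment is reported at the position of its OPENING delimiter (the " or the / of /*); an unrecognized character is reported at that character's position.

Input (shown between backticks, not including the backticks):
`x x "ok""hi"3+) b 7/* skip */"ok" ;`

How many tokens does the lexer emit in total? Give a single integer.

Answer: 11

Derivation:
pos=0: emit ID 'x' (now at pos=1)
pos=2: emit ID 'x' (now at pos=3)
pos=4: enter STRING mode
pos=4: emit STR "ok" (now at pos=8)
pos=8: enter STRING mode
pos=8: emit STR "hi" (now at pos=12)
pos=12: emit NUM '3' (now at pos=13)
pos=13: emit PLUS '+'
pos=14: emit RPAREN ')'
pos=16: emit ID 'b' (now at pos=17)
pos=18: emit NUM '7' (now at pos=19)
pos=19: enter COMMENT mode (saw '/*')
exit COMMENT mode (now at pos=29)
pos=29: enter STRING mode
pos=29: emit STR "ok" (now at pos=33)
pos=34: emit SEMI ';'
DONE. 11 tokens: [ID, ID, STR, STR, NUM, PLUS, RPAREN, ID, NUM, STR, SEMI]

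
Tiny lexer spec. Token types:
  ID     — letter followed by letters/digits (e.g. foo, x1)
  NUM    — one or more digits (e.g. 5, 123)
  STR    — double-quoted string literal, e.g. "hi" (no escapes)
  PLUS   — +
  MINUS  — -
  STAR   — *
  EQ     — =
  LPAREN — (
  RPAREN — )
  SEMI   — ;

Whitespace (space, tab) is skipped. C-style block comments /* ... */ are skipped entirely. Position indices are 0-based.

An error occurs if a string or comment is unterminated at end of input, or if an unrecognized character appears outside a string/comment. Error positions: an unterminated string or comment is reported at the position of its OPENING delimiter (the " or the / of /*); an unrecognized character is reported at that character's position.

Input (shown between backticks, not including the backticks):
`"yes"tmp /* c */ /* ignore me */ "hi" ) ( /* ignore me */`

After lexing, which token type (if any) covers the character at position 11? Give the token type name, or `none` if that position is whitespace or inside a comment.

pos=0: enter STRING mode
pos=0: emit STR "yes" (now at pos=5)
pos=5: emit ID 'tmp' (now at pos=8)
pos=9: enter COMMENT mode (saw '/*')
exit COMMENT mode (now at pos=16)
pos=17: enter COMMENT mode (saw '/*')
exit COMMENT mode (now at pos=32)
pos=33: enter STRING mode
pos=33: emit STR "hi" (now at pos=37)
pos=38: emit RPAREN ')'
pos=40: emit LPAREN '('
pos=42: enter COMMENT mode (saw '/*')
exit COMMENT mode (now at pos=57)
DONE. 5 tokens: [STR, ID, STR, RPAREN, LPAREN]
Position 11: char is ' ' -> none

Answer: none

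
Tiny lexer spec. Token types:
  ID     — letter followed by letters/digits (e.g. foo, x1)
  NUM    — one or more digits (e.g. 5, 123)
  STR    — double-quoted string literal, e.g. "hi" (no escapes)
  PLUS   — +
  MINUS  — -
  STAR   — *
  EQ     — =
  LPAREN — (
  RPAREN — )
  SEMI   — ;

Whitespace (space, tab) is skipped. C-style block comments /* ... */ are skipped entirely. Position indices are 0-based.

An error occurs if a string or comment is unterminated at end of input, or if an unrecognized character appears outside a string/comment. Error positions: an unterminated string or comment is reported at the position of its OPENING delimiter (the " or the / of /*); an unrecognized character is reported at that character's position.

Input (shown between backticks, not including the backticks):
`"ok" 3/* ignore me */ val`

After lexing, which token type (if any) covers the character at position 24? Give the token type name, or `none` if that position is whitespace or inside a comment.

Answer: ID

Derivation:
pos=0: enter STRING mode
pos=0: emit STR "ok" (now at pos=4)
pos=5: emit NUM '3' (now at pos=6)
pos=6: enter COMMENT mode (saw '/*')
exit COMMENT mode (now at pos=21)
pos=22: emit ID 'val' (now at pos=25)
DONE. 3 tokens: [STR, NUM, ID]
Position 24: char is 'l' -> ID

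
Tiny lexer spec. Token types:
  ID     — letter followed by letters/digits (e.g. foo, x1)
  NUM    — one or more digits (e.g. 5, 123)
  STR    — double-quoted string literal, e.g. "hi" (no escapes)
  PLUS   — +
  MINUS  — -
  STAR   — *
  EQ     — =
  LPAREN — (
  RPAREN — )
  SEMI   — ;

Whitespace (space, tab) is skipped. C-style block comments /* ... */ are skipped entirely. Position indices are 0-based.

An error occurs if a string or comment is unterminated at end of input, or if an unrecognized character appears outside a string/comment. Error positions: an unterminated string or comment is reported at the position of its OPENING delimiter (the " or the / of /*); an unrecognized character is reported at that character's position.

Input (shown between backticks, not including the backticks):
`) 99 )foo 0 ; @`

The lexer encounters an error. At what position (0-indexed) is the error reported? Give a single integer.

Answer: 14

Derivation:
pos=0: emit RPAREN ')'
pos=2: emit NUM '99' (now at pos=4)
pos=5: emit RPAREN ')'
pos=6: emit ID 'foo' (now at pos=9)
pos=10: emit NUM '0' (now at pos=11)
pos=12: emit SEMI ';'
pos=14: ERROR — unrecognized char '@'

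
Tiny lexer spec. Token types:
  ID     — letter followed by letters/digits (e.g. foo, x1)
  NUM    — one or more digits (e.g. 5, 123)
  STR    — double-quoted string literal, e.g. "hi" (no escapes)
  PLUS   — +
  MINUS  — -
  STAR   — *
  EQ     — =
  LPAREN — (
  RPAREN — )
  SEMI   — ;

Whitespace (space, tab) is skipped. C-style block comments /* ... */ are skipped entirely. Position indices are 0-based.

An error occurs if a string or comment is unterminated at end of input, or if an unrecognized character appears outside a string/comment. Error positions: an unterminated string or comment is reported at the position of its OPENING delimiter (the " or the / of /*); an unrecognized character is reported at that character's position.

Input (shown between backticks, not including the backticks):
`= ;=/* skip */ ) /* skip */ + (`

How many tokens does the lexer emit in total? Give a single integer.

Answer: 6

Derivation:
pos=0: emit EQ '='
pos=2: emit SEMI ';'
pos=3: emit EQ '='
pos=4: enter COMMENT mode (saw '/*')
exit COMMENT mode (now at pos=14)
pos=15: emit RPAREN ')'
pos=17: enter COMMENT mode (saw '/*')
exit COMMENT mode (now at pos=27)
pos=28: emit PLUS '+'
pos=30: emit LPAREN '('
DONE. 6 tokens: [EQ, SEMI, EQ, RPAREN, PLUS, LPAREN]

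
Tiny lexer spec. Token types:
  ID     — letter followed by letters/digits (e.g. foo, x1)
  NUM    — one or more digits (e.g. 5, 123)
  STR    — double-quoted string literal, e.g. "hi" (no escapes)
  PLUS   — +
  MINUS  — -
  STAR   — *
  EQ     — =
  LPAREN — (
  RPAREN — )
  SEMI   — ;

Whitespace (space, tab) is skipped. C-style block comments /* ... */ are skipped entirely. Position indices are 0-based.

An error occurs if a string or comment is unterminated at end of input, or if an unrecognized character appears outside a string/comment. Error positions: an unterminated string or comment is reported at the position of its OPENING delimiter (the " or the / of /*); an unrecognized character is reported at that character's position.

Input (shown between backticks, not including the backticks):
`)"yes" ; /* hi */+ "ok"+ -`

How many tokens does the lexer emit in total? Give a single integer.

pos=0: emit RPAREN ')'
pos=1: enter STRING mode
pos=1: emit STR "yes" (now at pos=6)
pos=7: emit SEMI ';'
pos=9: enter COMMENT mode (saw '/*')
exit COMMENT mode (now at pos=17)
pos=17: emit PLUS '+'
pos=19: enter STRING mode
pos=19: emit STR "ok" (now at pos=23)
pos=23: emit PLUS '+'
pos=25: emit MINUS '-'
DONE. 7 tokens: [RPAREN, STR, SEMI, PLUS, STR, PLUS, MINUS]

Answer: 7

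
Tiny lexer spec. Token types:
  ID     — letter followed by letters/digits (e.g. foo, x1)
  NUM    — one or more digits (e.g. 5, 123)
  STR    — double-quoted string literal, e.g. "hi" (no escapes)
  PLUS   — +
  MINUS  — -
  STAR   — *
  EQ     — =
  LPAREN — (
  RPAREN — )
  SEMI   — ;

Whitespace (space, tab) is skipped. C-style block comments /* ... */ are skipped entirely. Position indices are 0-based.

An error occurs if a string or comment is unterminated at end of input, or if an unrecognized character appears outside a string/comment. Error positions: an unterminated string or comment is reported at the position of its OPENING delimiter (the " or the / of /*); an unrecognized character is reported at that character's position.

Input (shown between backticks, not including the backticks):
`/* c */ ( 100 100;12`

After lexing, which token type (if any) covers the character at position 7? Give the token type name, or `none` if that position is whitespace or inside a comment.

pos=0: enter COMMENT mode (saw '/*')
exit COMMENT mode (now at pos=7)
pos=8: emit LPAREN '('
pos=10: emit NUM '100' (now at pos=13)
pos=14: emit NUM '100' (now at pos=17)
pos=17: emit SEMI ';'
pos=18: emit NUM '12' (now at pos=20)
DONE. 5 tokens: [LPAREN, NUM, NUM, SEMI, NUM]
Position 7: char is ' ' -> none

Answer: none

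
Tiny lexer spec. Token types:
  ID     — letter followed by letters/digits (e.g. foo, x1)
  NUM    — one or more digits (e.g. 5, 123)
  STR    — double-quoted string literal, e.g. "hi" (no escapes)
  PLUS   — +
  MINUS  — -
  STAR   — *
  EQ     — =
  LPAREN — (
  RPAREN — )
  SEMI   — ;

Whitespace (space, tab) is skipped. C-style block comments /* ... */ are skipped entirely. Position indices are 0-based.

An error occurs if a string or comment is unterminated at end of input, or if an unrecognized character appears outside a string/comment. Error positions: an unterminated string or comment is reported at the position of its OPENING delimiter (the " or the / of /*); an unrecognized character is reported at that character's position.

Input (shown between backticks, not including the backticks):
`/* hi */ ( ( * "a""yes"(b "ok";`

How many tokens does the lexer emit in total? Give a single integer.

Answer: 9

Derivation:
pos=0: enter COMMENT mode (saw '/*')
exit COMMENT mode (now at pos=8)
pos=9: emit LPAREN '('
pos=11: emit LPAREN '('
pos=13: emit STAR '*'
pos=15: enter STRING mode
pos=15: emit STR "a" (now at pos=18)
pos=18: enter STRING mode
pos=18: emit STR "yes" (now at pos=23)
pos=23: emit LPAREN '('
pos=24: emit ID 'b' (now at pos=25)
pos=26: enter STRING mode
pos=26: emit STR "ok" (now at pos=30)
pos=30: emit SEMI ';'
DONE. 9 tokens: [LPAREN, LPAREN, STAR, STR, STR, LPAREN, ID, STR, SEMI]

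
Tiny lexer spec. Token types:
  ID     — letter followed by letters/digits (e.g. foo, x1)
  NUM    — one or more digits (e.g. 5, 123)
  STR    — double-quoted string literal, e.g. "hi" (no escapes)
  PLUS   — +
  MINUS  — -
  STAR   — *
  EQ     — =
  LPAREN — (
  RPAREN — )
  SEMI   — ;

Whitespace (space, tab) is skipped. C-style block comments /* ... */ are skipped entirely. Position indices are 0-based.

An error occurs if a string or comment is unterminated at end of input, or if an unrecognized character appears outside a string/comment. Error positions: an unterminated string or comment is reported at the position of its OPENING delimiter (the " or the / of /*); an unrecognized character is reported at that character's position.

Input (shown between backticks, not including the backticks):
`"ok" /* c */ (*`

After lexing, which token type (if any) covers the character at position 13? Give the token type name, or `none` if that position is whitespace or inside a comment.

Answer: LPAREN

Derivation:
pos=0: enter STRING mode
pos=0: emit STR "ok" (now at pos=4)
pos=5: enter COMMENT mode (saw '/*')
exit COMMENT mode (now at pos=12)
pos=13: emit LPAREN '('
pos=14: emit STAR '*'
DONE. 3 tokens: [STR, LPAREN, STAR]
Position 13: char is '(' -> LPAREN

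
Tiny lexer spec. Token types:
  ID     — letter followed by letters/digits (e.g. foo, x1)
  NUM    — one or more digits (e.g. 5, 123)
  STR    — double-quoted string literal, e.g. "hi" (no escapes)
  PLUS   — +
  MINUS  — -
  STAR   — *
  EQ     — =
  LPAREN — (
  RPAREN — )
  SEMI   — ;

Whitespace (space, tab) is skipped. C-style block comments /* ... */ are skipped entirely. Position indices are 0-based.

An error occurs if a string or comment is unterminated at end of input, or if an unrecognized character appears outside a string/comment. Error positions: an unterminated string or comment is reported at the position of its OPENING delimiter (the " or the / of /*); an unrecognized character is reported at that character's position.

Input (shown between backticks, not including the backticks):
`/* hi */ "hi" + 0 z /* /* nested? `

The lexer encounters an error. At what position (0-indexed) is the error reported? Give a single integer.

Answer: 20

Derivation:
pos=0: enter COMMENT mode (saw '/*')
exit COMMENT mode (now at pos=8)
pos=9: enter STRING mode
pos=9: emit STR "hi" (now at pos=13)
pos=14: emit PLUS '+'
pos=16: emit NUM '0' (now at pos=17)
pos=18: emit ID 'z' (now at pos=19)
pos=20: enter COMMENT mode (saw '/*')
pos=20: ERROR — unterminated comment (reached EOF)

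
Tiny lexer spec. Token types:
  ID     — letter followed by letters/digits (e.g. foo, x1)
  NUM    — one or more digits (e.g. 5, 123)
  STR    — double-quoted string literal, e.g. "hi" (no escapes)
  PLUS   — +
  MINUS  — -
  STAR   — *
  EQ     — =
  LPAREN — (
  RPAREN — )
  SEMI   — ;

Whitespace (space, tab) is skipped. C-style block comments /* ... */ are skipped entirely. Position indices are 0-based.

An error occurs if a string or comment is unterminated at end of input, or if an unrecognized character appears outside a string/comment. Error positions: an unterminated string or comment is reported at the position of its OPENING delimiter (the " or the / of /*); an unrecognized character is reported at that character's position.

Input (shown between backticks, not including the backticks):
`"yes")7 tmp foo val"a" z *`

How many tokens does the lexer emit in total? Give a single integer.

pos=0: enter STRING mode
pos=0: emit STR "yes" (now at pos=5)
pos=5: emit RPAREN ')'
pos=6: emit NUM '7' (now at pos=7)
pos=8: emit ID 'tmp' (now at pos=11)
pos=12: emit ID 'foo' (now at pos=15)
pos=16: emit ID 'val' (now at pos=19)
pos=19: enter STRING mode
pos=19: emit STR "a" (now at pos=22)
pos=23: emit ID 'z' (now at pos=24)
pos=25: emit STAR '*'
DONE. 9 tokens: [STR, RPAREN, NUM, ID, ID, ID, STR, ID, STAR]

Answer: 9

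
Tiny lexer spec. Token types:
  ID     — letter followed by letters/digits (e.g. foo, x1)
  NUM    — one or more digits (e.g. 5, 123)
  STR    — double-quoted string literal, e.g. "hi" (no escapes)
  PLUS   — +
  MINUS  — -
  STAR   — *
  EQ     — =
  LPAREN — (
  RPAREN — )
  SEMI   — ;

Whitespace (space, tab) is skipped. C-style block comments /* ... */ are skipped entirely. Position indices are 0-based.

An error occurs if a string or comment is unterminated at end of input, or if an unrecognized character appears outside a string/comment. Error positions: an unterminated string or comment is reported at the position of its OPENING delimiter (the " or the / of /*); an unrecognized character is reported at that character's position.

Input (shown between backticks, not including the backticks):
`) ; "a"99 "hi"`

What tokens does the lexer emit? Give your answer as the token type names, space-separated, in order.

pos=0: emit RPAREN ')'
pos=2: emit SEMI ';'
pos=4: enter STRING mode
pos=4: emit STR "a" (now at pos=7)
pos=7: emit NUM '99' (now at pos=9)
pos=10: enter STRING mode
pos=10: emit STR "hi" (now at pos=14)
DONE. 5 tokens: [RPAREN, SEMI, STR, NUM, STR]

Answer: RPAREN SEMI STR NUM STR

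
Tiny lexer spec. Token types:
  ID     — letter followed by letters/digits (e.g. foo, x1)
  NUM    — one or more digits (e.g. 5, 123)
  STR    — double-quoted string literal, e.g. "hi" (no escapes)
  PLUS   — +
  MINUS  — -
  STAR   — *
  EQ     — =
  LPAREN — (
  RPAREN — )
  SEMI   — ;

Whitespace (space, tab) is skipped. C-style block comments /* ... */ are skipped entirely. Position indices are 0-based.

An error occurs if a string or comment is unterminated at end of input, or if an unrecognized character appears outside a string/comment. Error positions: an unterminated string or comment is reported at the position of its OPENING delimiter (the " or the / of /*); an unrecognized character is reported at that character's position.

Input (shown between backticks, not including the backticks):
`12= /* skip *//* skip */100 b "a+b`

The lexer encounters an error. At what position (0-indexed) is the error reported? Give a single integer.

Answer: 30

Derivation:
pos=0: emit NUM '12' (now at pos=2)
pos=2: emit EQ '='
pos=4: enter COMMENT mode (saw '/*')
exit COMMENT mode (now at pos=14)
pos=14: enter COMMENT mode (saw '/*')
exit COMMENT mode (now at pos=24)
pos=24: emit NUM '100' (now at pos=27)
pos=28: emit ID 'b' (now at pos=29)
pos=30: enter STRING mode
pos=30: ERROR — unterminated string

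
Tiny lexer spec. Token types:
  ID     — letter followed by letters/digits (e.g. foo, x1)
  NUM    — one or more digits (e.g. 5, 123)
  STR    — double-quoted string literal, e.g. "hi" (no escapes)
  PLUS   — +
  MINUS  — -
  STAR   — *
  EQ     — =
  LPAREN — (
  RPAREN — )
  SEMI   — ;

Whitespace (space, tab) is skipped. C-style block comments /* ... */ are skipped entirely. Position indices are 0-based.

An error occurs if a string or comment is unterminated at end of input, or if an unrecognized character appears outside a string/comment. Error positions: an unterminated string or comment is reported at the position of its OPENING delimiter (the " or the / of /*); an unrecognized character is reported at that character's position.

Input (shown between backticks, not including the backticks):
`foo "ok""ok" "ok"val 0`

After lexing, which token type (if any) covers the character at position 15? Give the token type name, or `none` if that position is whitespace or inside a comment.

pos=0: emit ID 'foo' (now at pos=3)
pos=4: enter STRING mode
pos=4: emit STR "ok" (now at pos=8)
pos=8: enter STRING mode
pos=8: emit STR "ok" (now at pos=12)
pos=13: enter STRING mode
pos=13: emit STR "ok" (now at pos=17)
pos=17: emit ID 'val' (now at pos=20)
pos=21: emit NUM '0' (now at pos=22)
DONE. 6 tokens: [ID, STR, STR, STR, ID, NUM]
Position 15: char is 'k' -> STR

Answer: STR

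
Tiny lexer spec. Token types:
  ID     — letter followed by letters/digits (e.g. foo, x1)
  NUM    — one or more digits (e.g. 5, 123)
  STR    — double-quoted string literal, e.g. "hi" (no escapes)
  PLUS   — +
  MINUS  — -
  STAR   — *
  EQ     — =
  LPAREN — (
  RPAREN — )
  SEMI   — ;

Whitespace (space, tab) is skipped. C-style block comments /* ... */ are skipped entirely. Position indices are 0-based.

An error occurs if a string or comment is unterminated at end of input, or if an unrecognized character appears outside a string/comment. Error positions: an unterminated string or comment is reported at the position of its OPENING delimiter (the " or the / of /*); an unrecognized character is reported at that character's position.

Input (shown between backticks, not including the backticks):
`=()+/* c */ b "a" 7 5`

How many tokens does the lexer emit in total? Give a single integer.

Answer: 8

Derivation:
pos=0: emit EQ '='
pos=1: emit LPAREN '('
pos=2: emit RPAREN ')'
pos=3: emit PLUS '+'
pos=4: enter COMMENT mode (saw '/*')
exit COMMENT mode (now at pos=11)
pos=12: emit ID 'b' (now at pos=13)
pos=14: enter STRING mode
pos=14: emit STR "a" (now at pos=17)
pos=18: emit NUM '7' (now at pos=19)
pos=20: emit NUM '5' (now at pos=21)
DONE. 8 tokens: [EQ, LPAREN, RPAREN, PLUS, ID, STR, NUM, NUM]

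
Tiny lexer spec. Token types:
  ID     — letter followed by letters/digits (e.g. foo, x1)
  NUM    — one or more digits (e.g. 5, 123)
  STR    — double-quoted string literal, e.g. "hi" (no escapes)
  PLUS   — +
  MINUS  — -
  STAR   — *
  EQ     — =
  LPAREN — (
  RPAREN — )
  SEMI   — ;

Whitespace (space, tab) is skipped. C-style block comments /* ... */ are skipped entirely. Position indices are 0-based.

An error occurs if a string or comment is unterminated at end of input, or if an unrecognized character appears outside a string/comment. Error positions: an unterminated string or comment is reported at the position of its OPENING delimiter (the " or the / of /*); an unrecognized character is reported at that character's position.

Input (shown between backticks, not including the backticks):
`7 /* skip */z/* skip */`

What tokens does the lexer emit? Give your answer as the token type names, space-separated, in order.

pos=0: emit NUM '7' (now at pos=1)
pos=2: enter COMMENT mode (saw '/*')
exit COMMENT mode (now at pos=12)
pos=12: emit ID 'z' (now at pos=13)
pos=13: enter COMMENT mode (saw '/*')
exit COMMENT mode (now at pos=23)
DONE. 2 tokens: [NUM, ID]

Answer: NUM ID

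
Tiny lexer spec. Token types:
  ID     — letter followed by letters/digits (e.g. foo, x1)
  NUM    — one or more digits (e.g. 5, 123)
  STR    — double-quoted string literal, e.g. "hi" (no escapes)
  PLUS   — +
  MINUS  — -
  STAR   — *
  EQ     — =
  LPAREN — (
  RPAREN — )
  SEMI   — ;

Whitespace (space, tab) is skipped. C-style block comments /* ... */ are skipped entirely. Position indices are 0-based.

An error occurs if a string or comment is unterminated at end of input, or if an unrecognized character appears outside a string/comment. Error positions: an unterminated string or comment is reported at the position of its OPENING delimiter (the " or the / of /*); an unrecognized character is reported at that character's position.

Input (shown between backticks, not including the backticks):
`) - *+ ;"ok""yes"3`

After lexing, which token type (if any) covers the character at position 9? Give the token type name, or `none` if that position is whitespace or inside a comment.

Answer: STR

Derivation:
pos=0: emit RPAREN ')'
pos=2: emit MINUS '-'
pos=4: emit STAR '*'
pos=5: emit PLUS '+'
pos=7: emit SEMI ';'
pos=8: enter STRING mode
pos=8: emit STR "ok" (now at pos=12)
pos=12: enter STRING mode
pos=12: emit STR "yes" (now at pos=17)
pos=17: emit NUM '3' (now at pos=18)
DONE. 8 tokens: [RPAREN, MINUS, STAR, PLUS, SEMI, STR, STR, NUM]
Position 9: char is 'o' -> STR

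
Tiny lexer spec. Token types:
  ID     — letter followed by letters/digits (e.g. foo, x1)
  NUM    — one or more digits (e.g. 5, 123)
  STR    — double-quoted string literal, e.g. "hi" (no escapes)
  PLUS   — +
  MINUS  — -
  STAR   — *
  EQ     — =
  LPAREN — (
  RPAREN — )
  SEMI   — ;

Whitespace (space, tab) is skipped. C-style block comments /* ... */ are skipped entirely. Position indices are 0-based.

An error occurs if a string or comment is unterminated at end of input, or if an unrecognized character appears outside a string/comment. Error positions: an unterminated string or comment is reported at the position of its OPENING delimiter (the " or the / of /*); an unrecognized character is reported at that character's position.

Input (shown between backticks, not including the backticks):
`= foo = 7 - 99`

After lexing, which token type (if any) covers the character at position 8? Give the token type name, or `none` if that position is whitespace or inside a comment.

Answer: NUM

Derivation:
pos=0: emit EQ '='
pos=2: emit ID 'foo' (now at pos=5)
pos=6: emit EQ '='
pos=8: emit NUM '7' (now at pos=9)
pos=10: emit MINUS '-'
pos=12: emit NUM '99' (now at pos=14)
DONE. 6 tokens: [EQ, ID, EQ, NUM, MINUS, NUM]
Position 8: char is '7' -> NUM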